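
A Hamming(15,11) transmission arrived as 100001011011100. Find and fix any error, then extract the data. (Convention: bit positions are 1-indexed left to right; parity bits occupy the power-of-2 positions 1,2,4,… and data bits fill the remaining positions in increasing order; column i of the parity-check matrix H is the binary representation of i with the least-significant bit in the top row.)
Syndrome s = H · r^T (mod 2), r = 100001011011100:
  s[0] = (101010101010101)·(100001011011100) mod 2 = 1+0+0+0+0+0+0+0+1+0+1+0+1+0+0 mod 2 = 0
  s[1] = (011001100110011)·(100001011011100) mod 2 = 0+0+0+0+0+1+0+0+0+0+1+0+0+0+0 mod 2 = 0
  s[2] = (000111100001111)·(100001011011100) mod 2 = 0+0+0+0+0+1+0+0+0+0+0+1+1+0+0 mod 2 = 1
  s[3] = (000000011111111)·(100001011011100) mod 2 = 0+0+0+0+0+0+0+1+1+0+1+1+1+0+0 mod 2 = 1
Syndrome = 0011
Column 12 of H equals this syndrome → error at bit 12 (1-indexed).
Flip bit 12: 100001011011100 → 100001011010100
Extract data bits at positions {3,5,6,7,9,10,11,12,13,14,15}: 00101010100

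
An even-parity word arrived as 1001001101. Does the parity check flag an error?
Sum of received bits: 1+0+0+1+0+0+1+1+0+1 = 5; 5 mod 2 = 1. Result is 1 ≠ 0 → error detected.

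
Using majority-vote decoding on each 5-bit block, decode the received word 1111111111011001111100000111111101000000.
Split into 5-bit blocks and majority-vote each:
  block 1 = 11111: 5 ones, 0 zeros → 1
  block 2 = 11111: 5 ones, 0 zeros → 1
  block 3 = 01100: 2 ones, 3 zeros → 0
  block 4 = 11111: 5 ones, 0 zeros → 1
  block 5 = 00000: 0 ones, 5 zeros → 0
  block 6 = 11111: 5 ones, 0 zeros → 1
  block 7 = 11010: 3 ones, 2 zeros → 1
  block 8 = 00000: 0 ones, 5 zeros → 0
Decoded = 11010110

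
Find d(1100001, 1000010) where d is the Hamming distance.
XOR = 0100011, count of 1s = 3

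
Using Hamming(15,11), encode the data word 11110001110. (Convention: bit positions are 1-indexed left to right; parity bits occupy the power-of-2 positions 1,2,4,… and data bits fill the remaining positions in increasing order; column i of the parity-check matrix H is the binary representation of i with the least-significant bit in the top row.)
Codeword c = d · G (mod 2), d = 11110001110:
  c[0] = d·G[:,0] = (11110001110)·(11011010101) mod 2 = 1+1+0+1+0+0+0+0+1+0+0 mod 2 = 0
  c[1] = d·G[:,1] = (11110001110)·(10110110011) mod 2 = 1+0+1+1+0+0+0+0+0+1+0 mod 2 = 0
  c[2] = d·G[:,2] = (11110001110)·(10000000000) mod 2 = 1+0+0+0+0+0+0+0+0+0+0 mod 2 = 1
  c[3] = d·G[:,3] = (11110001110)·(01110001111) mod 2 = 0+1+1+1+0+0+0+1+1+1+0 mod 2 = 0
  c[4] = d·G[:,4] = (11110001110)·(01000000000) mod 2 = 0+1+0+0+0+0+0+0+0+0+0 mod 2 = 1
  c[5] = d·G[:,5] = (11110001110)·(00100000000) mod 2 = 0+0+1+0+0+0+0+0+0+0+0 mod 2 = 1
  c[6] = d·G[:,6] = (11110001110)·(00010000000) mod 2 = 0+0+0+1+0+0+0+0+0+0+0 mod 2 = 1
  c[7] = d·G[:,7] = (11110001110)·(00001111111) mod 2 = 0+0+0+0+0+0+0+1+1+1+0 mod 2 = 1
  c[8] = d·G[:,8] = (11110001110)·(00001000000) mod 2 = 0+0+0+0+0+0+0+0+0+0+0 mod 2 = 0
  c[9] = d·G[:,9] = (11110001110)·(00000100000) mod 2 = 0+0+0+0+0+0+0+0+0+0+0 mod 2 = 0
  c[10] = d·G[:,10] = (11110001110)·(00000010000) mod 2 = 0+0+0+0+0+0+0+0+0+0+0 mod 2 = 0
  c[11] = d·G[:,11] = (11110001110)·(00000001000) mod 2 = 0+0+0+0+0+0+0+1+0+0+0 mod 2 = 1
  c[12] = d·G[:,12] = (11110001110)·(00000000100) mod 2 = 0+0+0+0+0+0+0+0+1+0+0 mod 2 = 1
  c[13] = d·G[:,13] = (11110001110)·(00000000010) mod 2 = 0+0+0+0+0+0+0+0+0+1+0 mod 2 = 1
  c[14] = d·G[:,14] = (11110001110)·(00000000001) mod 2 = 0+0+0+0+0+0+0+0+0+0+0 mod 2 = 0
Codeword = 001011110001110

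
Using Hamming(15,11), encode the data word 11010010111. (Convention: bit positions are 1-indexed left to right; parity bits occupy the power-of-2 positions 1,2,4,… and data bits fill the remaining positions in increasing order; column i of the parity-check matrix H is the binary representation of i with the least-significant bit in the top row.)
Codeword c = d · G (mod 2), d = 11010010111:
  c[0] = d·G[:,0] = (11010010111)·(11011010101) mod 2 = 1+1+0+1+0+0+1+0+1+0+1 mod 2 = 0
  c[1] = d·G[:,1] = (11010010111)·(10110110011) mod 2 = 1+0+0+1+0+0+1+0+0+1+1 mod 2 = 1
  c[2] = d·G[:,2] = (11010010111)·(10000000000) mod 2 = 1+0+0+0+0+0+0+0+0+0+0 mod 2 = 1
  c[3] = d·G[:,3] = (11010010111)·(01110001111) mod 2 = 0+1+0+1+0+0+0+0+1+1+1 mod 2 = 1
  c[4] = d·G[:,4] = (11010010111)·(01000000000) mod 2 = 0+1+0+0+0+0+0+0+0+0+0 mod 2 = 1
  c[5] = d·G[:,5] = (11010010111)·(00100000000) mod 2 = 0+0+0+0+0+0+0+0+0+0+0 mod 2 = 0
  c[6] = d·G[:,6] = (11010010111)·(00010000000) mod 2 = 0+0+0+1+0+0+0+0+0+0+0 mod 2 = 1
  c[7] = d·G[:,7] = (11010010111)·(00001111111) mod 2 = 0+0+0+0+0+0+1+0+1+1+1 mod 2 = 0
  c[8] = d·G[:,8] = (11010010111)·(00001000000) mod 2 = 0+0+0+0+0+0+0+0+0+0+0 mod 2 = 0
  c[9] = d·G[:,9] = (11010010111)·(00000100000) mod 2 = 0+0+0+0+0+0+0+0+0+0+0 mod 2 = 0
  c[10] = d·G[:,10] = (11010010111)·(00000010000) mod 2 = 0+0+0+0+0+0+1+0+0+0+0 mod 2 = 1
  c[11] = d·G[:,11] = (11010010111)·(00000001000) mod 2 = 0+0+0+0+0+0+0+0+0+0+0 mod 2 = 0
  c[12] = d·G[:,12] = (11010010111)·(00000000100) mod 2 = 0+0+0+0+0+0+0+0+1+0+0 mod 2 = 1
  c[13] = d·G[:,13] = (11010010111)·(00000000010) mod 2 = 0+0+0+0+0+0+0+0+0+1+0 mod 2 = 1
  c[14] = d·G[:,14] = (11010010111)·(00000000001) mod 2 = 0+0+0+0+0+0+0+0+0+0+1 mod 2 = 1
Codeword = 011110100010111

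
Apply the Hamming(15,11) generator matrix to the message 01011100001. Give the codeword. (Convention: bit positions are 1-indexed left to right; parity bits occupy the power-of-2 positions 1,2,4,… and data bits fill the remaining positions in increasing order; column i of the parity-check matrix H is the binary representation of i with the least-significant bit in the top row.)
Codeword c = d · G (mod 2), d = 01011100001:
  c[0] = d·G[:,0] = (01011100001)·(11011010101) mod 2 = 0+1+0+1+1+0+0+0+0+0+1 mod 2 = 0
  c[1] = d·G[:,1] = (01011100001)·(10110110011) mod 2 = 0+0+0+1+0+1+0+0+0+0+1 mod 2 = 1
  c[2] = d·G[:,2] = (01011100001)·(10000000000) mod 2 = 0+0+0+0+0+0+0+0+0+0+0 mod 2 = 0
  c[3] = d·G[:,3] = (01011100001)·(01110001111) mod 2 = 0+1+0+1+0+0+0+0+0+0+1 mod 2 = 1
  c[4] = d·G[:,4] = (01011100001)·(01000000000) mod 2 = 0+1+0+0+0+0+0+0+0+0+0 mod 2 = 1
  c[5] = d·G[:,5] = (01011100001)·(00100000000) mod 2 = 0+0+0+0+0+0+0+0+0+0+0 mod 2 = 0
  c[6] = d·G[:,6] = (01011100001)·(00010000000) mod 2 = 0+0+0+1+0+0+0+0+0+0+0 mod 2 = 1
  c[7] = d·G[:,7] = (01011100001)·(00001111111) mod 2 = 0+0+0+0+1+1+0+0+0+0+1 mod 2 = 1
  c[8] = d·G[:,8] = (01011100001)·(00001000000) mod 2 = 0+0+0+0+1+0+0+0+0+0+0 mod 2 = 1
  c[9] = d·G[:,9] = (01011100001)·(00000100000) mod 2 = 0+0+0+0+0+1+0+0+0+0+0 mod 2 = 1
  c[10] = d·G[:,10] = (01011100001)·(00000010000) mod 2 = 0+0+0+0+0+0+0+0+0+0+0 mod 2 = 0
  c[11] = d·G[:,11] = (01011100001)·(00000001000) mod 2 = 0+0+0+0+0+0+0+0+0+0+0 mod 2 = 0
  c[12] = d·G[:,12] = (01011100001)·(00000000100) mod 2 = 0+0+0+0+0+0+0+0+0+0+0 mod 2 = 0
  c[13] = d·G[:,13] = (01011100001)·(00000000010) mod 2 = 0+0+0+0+0+0+0+0+0+0+0 mod 2 = 0
  c[14] = d·G[:,14] = (01011100001)·(00000000001) mod 2 = 0+0+0+0+0+0+0+0+0+0+1 mod 2 = 1
Codeword = 010110111100001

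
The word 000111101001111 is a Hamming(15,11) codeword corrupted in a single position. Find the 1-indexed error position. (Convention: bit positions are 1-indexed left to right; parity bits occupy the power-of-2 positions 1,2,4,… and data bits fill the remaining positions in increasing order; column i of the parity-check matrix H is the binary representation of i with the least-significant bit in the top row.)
Syndrome s = H · r^T (mod 2), r = 000111101001111:
  s[0] = (101010101010101)·(000111101001111) mod 2 = 0+0+0+0+1+0+1+0+1+0+0+0+1+0+1 mod 2 = 1
  s[1] = (011001100110011)·(000111101001111) mod 2 = 0+0+0+0+0+1+1+0+0+0+0+0+0+1+1 mod 2 = 0
  s[2] = (000111100001111)·(000111101001111) mod 2 = 0+0+0+1+1+1+1+0+0+0+0+1+1+1+1 mod 2 = 0
  s[3] = (000000011111111)·(000111101001111) mod 2 = 0+0+0+0+0+0+0+0+1+0+0+1+1+1+1 mod 2 = 1
Syndrome = 1001
Column i of H is the binary representation of i, so the syndrome is the binary index of the flipped bit.
Read s = 1001 with s[0] as LSB: 1·2^0 + 0·2^1 + 0·2^2 + 1·2^3 = 9.
Error is at bit position 9.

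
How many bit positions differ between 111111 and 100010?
XOR = 011101, count of 1s = 4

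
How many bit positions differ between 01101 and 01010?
XOR = 00111, count of 1s = 3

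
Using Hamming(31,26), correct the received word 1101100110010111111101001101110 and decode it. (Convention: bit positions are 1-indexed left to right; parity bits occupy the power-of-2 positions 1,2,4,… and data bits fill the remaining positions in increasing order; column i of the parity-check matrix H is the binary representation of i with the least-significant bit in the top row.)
Syndrome s = H · r^T (mod 2), r = 1101100110010111111101001101110:
  s[0] = (1010101010101010101010101010101)·(1101100110010111111101001101110) mod 2 = 1+0+0+0+1+0+0+0+1+0+0+0+0+0+1+0+1+0+1+0+0+0+0+0+1+0+0+0+1+0+0 mod 2 = 0
  s[1] = (0110011001100110011001100110011)·(1101100110010111111101001101110) mod 2 = 0+1+0+0+0+0+0+0+0+0+0+0+0+1+1+0+0+1+1+0+0+1+0+0+0+1+0+0+0+1+0 mod 2 = 0
  s[2] = (0001111000011110000111100001111)·(1101100110010111111101001101110) mod 2 = 0+0+0+1+1+0+0+0+0+0+0+1+0+1+1+0+0+0+0+1+0+1+0+0+0+0+0+1+1+1+0 mod 2 = 0
  s[3] = (0000000111111110000000011111111)·(1101100110010111111101001101110) mod 2 = 0+0+0+0+0+0+0+1+1+0+0+1+0+1+1+0+0+0+0+0+0+0+0+0+1+1+0+1+1+1+0 mod 2 = 0
  s[4] = (0000000000000001111111111111111)·(1101100110010111111101001101110) mod 2 = 0+0+0+0+0+0+0+0+0+0+0+0+0+0+0+1+1+1+1+1+0+1+0+0+1+1+0+1+1+1+0 mod 2 = 1
Syndrome = 00001
Column 16 of H equals this syndrome → error at bit 16 (1-indexed).
Flip bit 16: 1101100110010111111101001101110 → 1101100110010110111101001101110
Extract data bits at positions {3,5,6,7,9,10,11,12,13,14,15,17,18,19,20,21,22,23,24,25,26,27,28,29,30,31}: 01001001011111101001101110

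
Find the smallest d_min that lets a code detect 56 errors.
Detecting e errors requires d_min ≥ e + 1 = 56 + 1 = 57.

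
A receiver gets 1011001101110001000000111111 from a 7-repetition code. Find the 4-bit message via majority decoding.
Split into 7-bit blocks and majority-vote each:
  block 1 = 1011001: 4 ones, 3 zeros → 1
  block 2 = 1011100: 4 ones, 3 zeros → 1
  block 3 = 0100000: 1 ones, 6 zeros → 0
  block 4 = 0111111: 6 ones, 1 zeros → 1
Decoded = 1101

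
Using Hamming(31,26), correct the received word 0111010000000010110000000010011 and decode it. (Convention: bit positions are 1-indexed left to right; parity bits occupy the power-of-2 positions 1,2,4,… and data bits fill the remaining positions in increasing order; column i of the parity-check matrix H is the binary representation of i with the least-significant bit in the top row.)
Syndrome s = H · r^T (mod 2), r = 0111010000000010110000000010011:
  s[0] = (1010101010101010101010101010101)·(0111010000000010110000000010011) mod 2 = 0+0+1+0+0+0+0+0+0+0+0+0+0+0+1+0+1+0+0+0+0+0+0+0+0+0+1+0+0+0+1 mod 2 = 1
  s[1] = (0110011001100110011001100110011)·(0111010000000010110000000010011) mod 2 = 0+1+1+0+0+1+0+0+0+0+0+0+0+0+1+0+0+1+0+0+0+0+0+0+0+0+1+0+0+1+1 mod 2 = 0
  s[2] = (0001111000011110000111100001111)·(0111010000000010110000000010011) mod 2 = 0+0+0+1+0+1+0+0+0+0+0+0+0+0+1+0+0+0+0+0+0+0+0+0+0+0+0+0+0+1+1 mod 2 = 1
  s[3] = (0000000111111110000000011111111)·(0111010000000010110000000010011) mod 2 = 0+0+0+0+0+0+0+0+0+0+0+0+0+0+1+0+0+0+0+0+0+0+0+0+0+0+1+0+0+1+1 mod 2 = 0
  s[4] = (0000000000000001111111111111111)·(0111010000000010110000000010011) mod 2 = 0+0+0+0+0+0+0+0+0+0+0+0+0+0+0+0+1+1+0+0+0+0+0+0+0+0+1+0+0+1+1 mod 2 = 1
Syndrome = 10101
Column 21 of H equals this syndrome → error at bit 21 (1-indexed).
Flip bit 21: 0111010000000010110000000010011 → 0111010000000010110010000010011
Extract data bits at positions {3,5,6,7,9,10,11,12,13,14,15,17,18,19,20,21,22,23,24,25,26,27,28,29,30,31}: 10100000001110010000010011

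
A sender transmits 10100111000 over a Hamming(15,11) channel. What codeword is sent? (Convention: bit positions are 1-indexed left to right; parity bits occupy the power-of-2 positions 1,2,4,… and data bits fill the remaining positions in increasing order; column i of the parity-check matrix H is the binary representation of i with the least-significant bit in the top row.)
Codeword c = d · G (mod 2), d = 10100111000:
  c[0] = d·G[:,0] = (10100111000)·(11011010101) mod 2 = 1+0+0+0+0+0+1+0+0+0+0 mod 2 = 0
  c[1] = d·G[:,1] = (10100111000)·(10110110011) mod 2 = 1+0+1+0+0+1+1+0+0+0+0 mod 2 = 0
  c[2] = d·G[:,2] = (10100111000)·(10000000000) mod 2 = 1+0+0+0+0+0+0+0+0+0+0 mod 2 = 1
  c[3] = d·G[:,3] = (10100111000)·(01110001111) mod 2 = 0+0+1+0+0+0+0+1+0+0+0 mod 2 = 0
  c[4] = d·G[:,4] = (10100111000)·(01000000000) mod 2 = 0+0+0+0+0+0+0+0+0+0+0 mod 2 = 0
  c[5] = d·G[:,5] = (10100111000)·(00100000000) mod 2 = 0+0+1+0+0+0+0+0+0+0+0 mod 2 = 1
  c[6] = d·G[:,6] = (10100111000)·(00010000000) mod 2 = 0+0+0+0+0+0+0+0+0+0+0 mod 2 = 0
  c[7] = d·G[:,7] = (10100111000)·(00001111111) mod 2 = 0+0+0+0+0+1+1+1+0+0+0 mod 2 = 1
  c[8] = d·G[:,8] = (10100111000)·(00001000000) mod 2 = 0+0+0+0+0+0+0+0+0+0+0 mod 2 = 0
  c[9] = d·G[:,9] = (10100111000)·(00000100000) mod 2 = 0+0+0+0+0+1+0+0+0+0+0 mod 2 = 1
  c[10] = d·G[:,10] = (10100111000)·(00000010000) mod 2 = 0+0+0+0+0+0+1+0+0+0+0 mod 2 = 1
  c[11] = d·G[:,11] = (10100111000)·(00000001000) mod 2 = 0+0+0+0+0+0+0+1+0+0+0 mod 2 = 1
  c[12] = d·G[:,12] = (10100111000)·(00000000100) mod 2 = 0+0+0+0+0+0+0+0+0+0+0 mod 2 = 0
  c[13] = d·G[:,13] = (10100111000)·(00000000010) mod 2 = 0+0+0+0+0+0+0+0+0+0+0 mod 2 = 0
  c[14] = d·G[:,14] = (10100111000)·(00000000001) mod 2 = 0+0+0+0+0+0+0+0+0+0+0 mod 2 = 0
Codeword = 001001010111000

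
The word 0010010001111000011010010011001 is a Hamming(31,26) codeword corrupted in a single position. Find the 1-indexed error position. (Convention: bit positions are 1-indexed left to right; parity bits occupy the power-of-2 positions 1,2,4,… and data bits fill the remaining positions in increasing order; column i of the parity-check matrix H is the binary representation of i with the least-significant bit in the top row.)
Syndrome s = H · r^T (mod 2), r = 0010010001111000011010010011001:
  s[0] = (1010101010101010101010101010101)·(0010010001111000011010010011001) mod 2 = 0+0+1+0+0+0+0+0+0+0+1+0+1+0+0+0+0+0+1+0+1+0+0+0+0+0+1+0+0+0+1 mod 2 = 1
  s[1] = (0110011001100110011001100110011)·(0010010001111000011010010011001) mod 2 = 0+0+1+0+0+1+0+0+0+1+1+0+0+0+0+0+0+1+1+0+0+0+0+0+0+0+1+0+0+0+1 mod 2 = 0
  s[2] = (0001111000011110000111100001111)·(0010010001111000011010010011001) mod 2 = 0+0+0+0+0+1+0+0+0+0+0+1+1+0+0+0+0+0+0+0+1+0+0+0+0+0+0+1+0+0+1 mod 2 = 0
  s[3] = (0000000111111110000000011111111)·(0010010001111000011010010011001) mod 2 = 0+0+0+0+0+0+0+0+0+1+1+1+1+0+0+0+0+0+0+0+0+0+0+1+0+0+1+1+0+0+1 mod 2 = 0
  s[4] = (0000000000000001111111111111111)·(0010010001111000011010010011001) mod 2 = 0+0+0+0+0+0+0+0+0+0+0+0+0+0+0+0+0+1+1+0+1+0+0+1+0+0+1+1+0+0+1 mod 2 = 1
Syndrome = 10001
Column i of H is the binary representation of i, so the syndrome is the binary index of the flipped bit.
Read s = 10001 with s[0] as LSB: 1·2^0 + 0·2^1 + 0·2^2 + 0·2^3 + 1·2^4 = 17.
Error is at bit position 17.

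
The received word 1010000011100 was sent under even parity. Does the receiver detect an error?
Sum of received bits: 1+0+1+0+0+0+0+0+1+1+1+0+0 = 5; 5 mod 2 = 1. Result is 1 ≠ 0 → error detected.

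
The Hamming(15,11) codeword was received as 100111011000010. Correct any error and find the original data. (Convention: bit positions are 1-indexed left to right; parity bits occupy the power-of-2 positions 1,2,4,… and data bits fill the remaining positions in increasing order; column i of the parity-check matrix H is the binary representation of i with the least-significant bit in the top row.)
Syndrome s = H · r^T (mod 2), r = 100111011000010:
  s[0] = (101010101010101)·(100111011000010) mod 2 = 1+0+0+0+1+0+0+0+1+0+0+0+0+0+0 mod 2 = 1
  s[1] = (011001100110011)·(100111011000010) mod 2 = 0+0+0+0+0+1+0+0+0+0+0+0+0+1+0 mod 2 = 0
  s[2] = (000111100001111)·(100111011000010) mod 2 = 0+0+0+1+1+1+0+0+0+0+0+0+0+1+0 mod 2 = 0
  s[3] = (000000011111111)·(100111011000010) mod 2 = 0+0+0+0+0+0+0+1+1+0+0+0+0+1+0 mod 2 = 1
Syndrome = 1001
Column 9 of H equals this syndrome → error at bit 9 (1-indexed).
Flip bit 9: 100111011000010 → 100111010000010
Extract data bits at positions {3,5,6,7,9,10,11,12,13,14,15}: 01100000010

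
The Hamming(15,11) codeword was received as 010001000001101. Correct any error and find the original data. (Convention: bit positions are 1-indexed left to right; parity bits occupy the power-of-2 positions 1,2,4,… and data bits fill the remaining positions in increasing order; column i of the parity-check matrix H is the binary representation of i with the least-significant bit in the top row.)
Syndrome s = H · r^T (mod 2), r = 010001000001101:
  s[0] = (101010101010101)·(010001000001101) mod 2 = 0+0+0+0+0+0+0+0+0+0+0+0+1+0+1 mod 2 = 0
  s[1] = (011001100110011)·(010001000001101) mod 2 = 0+1+0+0+0+1+0+0+0+0+0+0+0+0+1 mod 2 = 1
  s[2] = (000111100001111)·(010001000001101) mod 2 = 0+0+0+0+0+1+0+0+0+0+0+1+1+0+1 mod 2 = 0
  s[3] = (000000011111111)·(010001000001101) mod 2 = 0+0+0+0+0+0+0+0+0+0+0+1+1+0+1 mod 2 = 1
Syndrome = 0101
Column 10 of H equals this syndrome → error at bit 10 (1-indexed).
Flip bit 10: 010001000001101 → 010001000101101
Extract data bits at positions {3,5,6,7,9,10,11,12,13,14,15}: 00100101101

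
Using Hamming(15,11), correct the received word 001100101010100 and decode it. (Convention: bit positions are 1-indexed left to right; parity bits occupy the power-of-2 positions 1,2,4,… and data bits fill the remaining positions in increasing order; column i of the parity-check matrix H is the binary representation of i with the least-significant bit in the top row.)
Syndrome s = H · r^T (mod 2), r = 001100101010100:
  s[0] = (101010101010101)·(001100101010100) mod 2 = 0+0+1+0+0+0+1+0+1+0+1+0+1+0+0 mod 2 = 1
  s[1] = (011001100110011)·(001100101010100) mod 2 = 0+0+1+0+0+0+1+0+0+0+1+0+0+0+0 mod 2 = 1
  s[2] = (000111100001111)·(001100101010100) mod 2 = 0+0+0+1+0+0+1+0+0+0+0+0+1+0+0 mod 2 = 1
  s[3] = (000000011111111)·(001100101010100) mod 2 = 0+0+0+0+0+0+0+0+1+0+1+0+1+0+0 mod 2 = 1
Syndrome = 1111
Column 15 of H equals this syndrome → error at bit 15 (1-indexed).
Flip bit 15: 001100101010100 → 001100101010101
Extract data bits at positions {3,5,6,7,9,10,11,12,13,14,15}: 10011010101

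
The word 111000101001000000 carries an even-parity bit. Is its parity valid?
Sum of all bits: 1+1+1+0+0+0+1+0+1+0+0+1+0+0+0+0+0+0 = 6; 6 mod 2 = 0. Result is 0 → valid parity.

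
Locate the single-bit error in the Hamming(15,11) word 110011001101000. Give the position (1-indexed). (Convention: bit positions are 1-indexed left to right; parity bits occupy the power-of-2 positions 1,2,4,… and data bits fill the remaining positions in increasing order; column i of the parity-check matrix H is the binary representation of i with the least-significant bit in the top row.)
Syndrome s = H · r^T (mod 2), r = 110011001101000:
  s[0] = (101010101010101)·(110011001101000) mod 2 = 1+0+0+0+1+0+0+0+1+0+0+0+0+0+0 mod 2 = 1
  s[1] = (011001100110011)·(110011001101000) mod 2 = 0+1+0+0+0+1+0+0+0+1+0+0+0+0+0 mod 2 = 1
  s[2] = (000111100001111)·(110011001101000) mod 2 = 0+0+0+0+1+1+0+0+0+0+0+1+0+0+0 mod 2 = 1
  s[3] = (000000011111111)·(110011001101000) mod 2 = 0+0+0+0+0+0+0+0+1+1+0+1+0+0+0 mod 2 = 1
Syndrome = 1111
Column i of H is the binary representation of i, so the syndrome is the binary index of the flipped bit.
Read s = 1111 with s[0] as LSB: 1·2^0 + 1·2^1 + 1·2^2 + 1·2^3 = 15.
Error is at bit position 15.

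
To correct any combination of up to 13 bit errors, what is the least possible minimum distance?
Correcting t errors requires d_min ≥ 2t + 1 = 2·13 + 1 = 27.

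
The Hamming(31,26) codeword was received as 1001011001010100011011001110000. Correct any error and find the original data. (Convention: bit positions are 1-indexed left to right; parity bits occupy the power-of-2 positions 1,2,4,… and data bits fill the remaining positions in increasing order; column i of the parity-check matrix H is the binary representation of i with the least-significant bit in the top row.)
Syndrome s = H · r^T (mod 2), r = 1001011001010100011011001110000:
  s[0] = (1010101010101010101010101010101)·(1001011001010100011011001110000) mod 2 = 1+0+0+0+0+0+1+0+0+0+0+0+0+0+0+0+0+0+1+0+1+0+0+0+1+0+1+0+0+0+0 mod 2 = 0
  s[1] = (0110011001100110011001100110011)·(1001011001010100011011001110000) mod 2 = 0+0+0+0+0+1+1+0+0+1+0+0+0+1+0+0+0+1+1+0+0+1+0+0+0+1+1+0+0+0+0 mod 2 = 1
  s[2] = (0001111000011110000111100001111)·(1001011001010100011011001110000) mod 2 = 0+0+0+1+0+1+1+0+0+0+0+1+0+1+0+0+0+0+0+0+1+1+0+0+0+0+0+0+0+0+0 mod 2 = 1
  s[3] = (0000000111111110000000011111111)·(1001011001010100011011001110000) mod 2 = 0+0+0+0+0+0+0+0+0+1+0+1+0+1+0+0+0+0+0+0+0+0+0+0+1+1+1+0+0+0+0 mod 2 = 0
  s[4] = (0000000000000001111111111111111)·(1001011001010100011011001110000) mod 2 = 0+0+0+0+0+0+0+0+0+0+0+0+0+0+0+0+0+1+1+0+1+1+0+0+1+1+1+0+0+0+0 mod 2 = 1
Syndrome = 01101
Column 22 of H equals this syndrome → error at bit 22 (1-indexed).
Flip bit 22: 1001011001010100011011001110000 → 1001011001010100011010001110000
Extract data bits at positions {3,5,6,7,9,10,11,12,13,14,15,17,18,19,20,21,22,23,24,25,26,27,28,29,30,31}: 00110101010011010001110000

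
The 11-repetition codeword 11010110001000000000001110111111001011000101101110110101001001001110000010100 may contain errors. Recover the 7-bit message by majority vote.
Split into 11-bit blocks and majority-vote each:
  block 1 = 11010110001: 6 ones, 5 zeros → 1
  block 2 = 00000000000: 0 ones, 11 zeros → 0
  block 3 = 11101111110: 9 ones, 2 zeros → 1
  block 4 = 01011000101: 5 ones, 6 zeros → 0
  block 5 = 10111011010: 7 ones, 4 zeros → 1
  block 6 = 10010010011: 5 ones, 6 zeros → 0
  block 7 = 10000010100: 3 ones, 8 zeros → 0
Decoded = 1010100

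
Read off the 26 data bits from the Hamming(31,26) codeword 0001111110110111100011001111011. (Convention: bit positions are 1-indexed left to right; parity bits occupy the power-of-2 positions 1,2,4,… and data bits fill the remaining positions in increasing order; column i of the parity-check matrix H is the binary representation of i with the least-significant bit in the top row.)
Parity bits occupy power-of-2 positions; data bits are at positions {3,5,6,7,9,10,11,12,13,14,15,17,18,19,20,21,22,23,24,25,26,27,28,29,30,31} (1-indexed).
Extract: c[3]=0 c[5]=1 c[6]=1 c[7]=1 c[9]=1 c[10]=0 c[11]=1 c[12]=1 c[13]=0 c[14]=1 c[15]=1 c[17]=1 c[18]=0 c[19]=0 c[20]=0 c[21]=1 c[22]=1 c[23]=0 c[24]=0 c[25]=1 c[26]=1 c[27]=1 c[28]=1 c[29]=0 c[30]=1 c[31]=1
Data = 01111011011100011001111011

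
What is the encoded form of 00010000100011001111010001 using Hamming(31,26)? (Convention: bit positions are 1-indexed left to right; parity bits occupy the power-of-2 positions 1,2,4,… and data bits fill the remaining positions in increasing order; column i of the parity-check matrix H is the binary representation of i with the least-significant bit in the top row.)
Codeword c = d · G (mod 2), d = 00010000100011001111010001:
  c[0] = d·G[:,0] = (00010000100011001111010001)·(11011010101101010101010101) mod 2 = 0+0+0+1+0+0+0+0+1+0+0+0+0+1+0+0+0+1+0+1+0+1+0+0+0+1 mod 2 = 1
  c[1] = d·G[:,1] = (00010000100011001111010001)·(10110110011011001100110011) mod 2 = 0+0+0+1+0+0+0+0+0+0+0+0+1+1+0+0+1+1+0+0+0+1+0+0+0+1 mod 2 = 1
  c[2] = d·G[:,2] = (00010000100011001111010001)·(10000000000000000000000000) mod 2 = 0+0+0+0+0+0+0+0+0+0+0+0+0+0+0+0+0+0+0+0+0+0+0+0+0+0 mod 2 = 0
  c[3] = d·G[:,3] = (00010000100011001111010001)·(01110001111000111100001111) mod 2 = 0+0+0+1+0+0+0+0+1+0+0+0+0+0+0+0+1+1+0+0+0+0+0+0+0+1 mod 2 = 1
  c[4] = d·G[:,4] = (00010000100011001111010001)·(01000000000000000000000000) mod 2 = 0+0+0+0+0+0+0+0+0+0+0+0+0+0+0+0+0+0+0+0+0+0+0+0+0+0 mod 2 = 0
  c[5] = d·G[:,5] = (00010000100011001111010001)·(00100000000000000000000000) mod 2 = 0+0+0+0+0+0+0+0+0+0+0+0+0+0+0+0+0+0+0+0+0+0+0+0+0+0 mod 2 = 0
  c[6] = d·G[:,6] = (00010000100011001111010001)·(00010000000000000000000000) mod 2 = 0+0+0+1+0+0+0+0+0+0+0+0+0+0+0+0+0+0+0+0+0+0+0+0+0+0 mod 2 = 1
  c[7] = d·G[:,7] = (00010000100011001111010001)·(00001111111000000011111111) mod 2 = 0+0+0+0+0+0+0+0+1+0+0+0+0+0+0+0+0+0+1+1+0+1+0+0+0+1 mod 2 = 1
  c[8] = d·G[:,8] = (00010000100011001111010001)·(00001000000000000000000000) mod 2 = 0+0+0+0+0+0+0+0+0+0+0+0+0+0+0+0+0+0+0+0+0+0+0+0+0+0 mod 2 = 0
  c[9] = d·G[:,9] = (00010000100011001111010001)·(00000100000000000000000000) mod 2 = 0+0+0+0+0+0+0+0+0+0+0+0+0+0+0+0+0+0+0+0+0+0+0+0+0+0 mod 2 = 0
  c[10] = d·G[:,10] = (00010000100011001111010001)·(00000010000000000000000000) mod 2 = 0+0+0+0+0+0+0+0+0+0+0+0+0+0+0+0+0+0+0+0+0+0+0+0+0+0 mod 2 = 0
  c[11] = d·G[:,11] = (00010000100011001111010001)·(00000001000000000000000000) mod 2 = 0+0+0+0+0+0+0+0+0+0+0+0+0+0+0+0+0+0+0+0+0+0+0+0+0+0 mod 2 = 0
  c[12] = d·G[:,12] = (00010000100011001111010001)·(00000000100000000000000000) mod 2 = 0+0+0+0+0+0+0+0+1+0+0+0+0+0+0+0+0+0+0+0+0+0+0+0+0+0 mod 2 = 1
  c[13] = d·G[:,13] = (00010000100011001111010001)·(00000000010000000000000000) mod 2 = 0+0+0+0+0+0+0+0+0+0+0+0+0+0+0+0+0+0+0+0+0+0+0+0+0+0 mod 2 = 0
  c[14] = d·G[:,14] = (00010000100011001111010001)·(00000000001000000000000000) mod 2 = 0+0+0+0+0+0+0+0+0+0+0+0+0+0+0+0+0+0+0+0+0+0+0+0+0+0 mod 2 = 0
  c[15] = d·G[:,15] = (00010000100011001111010001)·(00000000000111111111111111) mod 2 = 0+0+0+0+0+0+0+0+0+0+0+0+1+1+0+0+1+1+1+1+0+1+0+0+0+1 mod 2 = 0
  c[16] = d·G[:,16] = (00010000100011001111010001)·(00000000000100000000000000) mod 2 = 0+0+0+0+0+0+0+0+0+0+0+0+0+0+0+0+0+0+0+0+0+0+0+0+0+0 mod 2 = 0
  c[17] = d·G[:,17] = (00010000100011001111010001)·(00000000000010000000000000) mod 2 = 0+0+0+0+0+0+0+0+0+0+0+0+1+0+0+0+0+0+0+0+0+0+0+0+0+0 mod 2 = 1
  c[18] = d·G[:,18] = (00010000100011001111010001)·(00000000000001000000000000) mod 2 = 0+0+0+0+0+0+0+0+0+0+0+0+0+1+0+0+0+0+0+0+0+0+0+0+0+0 mod 2 = 1
  c[19] = d·G[:,19] = (00010000100011001111010001)·(00000000000000100000000000) mod 2 = 0+0+0+0+0+0+0+0+0+0+0+0+0+0+0+0+0+0+0+0+0+0+0+0+0+0 mod 2 = 0
  c[20] = d·G[:,20] = (00010000100011001111010001)·(00000000000000010000000000) mod 2 = 0+0+0+0+0+0+0+0+0+0+0+0+0+0+0+0+0+0+0+0+0+0+0+0+0+0 mod 2 = 0
  c[21] = d·G[:,21] = (00010000100011001111010001)·(00000000000000001000000000) mod 2 = 0+0+0+0+0+0+0+0+0+0+0+0+0+0+0+0+1+0+0+0+0+0+0+0+0+0 mod 2 = 1
  c[22] = d·G[:,22] = (00010000100011001111010001)·(00000000000000000100000000) mod 2 = 0+0+0+0+0+0+0+0+0+0+0+0+0+0+0+0+0+1+0+0+0+0+0+0+0+0 mod 2 = 1
  c[23] = d·G[:,23] = (00010000100011001111010001)·(00000000000000000010000000) mod 2 = 0+0+0+0+0+0+0+0+0+0+0+0+0+0+0+0+0+0+1+0+0+0+0+0+0+0 mod 2 = 1
  c[24] = d·G[:,24] = (00010000100011001111010001)·(00000000000000000001000000) mod 2 = 0+0+0+0+0+0+0+0+0+0+0+0+0+0+0+0+0+0+0+1+0+0+0+0+0+0 mod 2 = 1
  c[25] = d·G[:,25] = (00010000100011001111010001)·(00000000000000000000100000) mod 2 = 0+0+0+0+0+0+0+0+0+0+0+0+0+0+0+0+0+0+0+0+0+0+0+0+0+0 mod 2 = 0
  c[26] = d·G[:,26] = (00010000100011001111010001)·(00000000000000000000010000) mod 2 = 0+0+0+0+0+0+0+0+0+0+0+0+0+0+0+0+0+0+0+0+0+1+0+0+0+0 mod 2 = 1
  c[27] = d·G[:,27] = (00010000100011001111010001)·(00000000000000000000001000) mod 2 = 0+0+0+0+0+0+0+0+0+0+0+0+0+0+0+0+0+0+0+0+0+0+0+0+0+0 mod 2 = 0
  c[28] = d·G[:,28] = (00010000100011001111010001)·(00000000000000000000000100) mod 2 = 0+0+0+0+0+0+0+0+0+0+0+0+0+0+0+0+0+0+0+0+0+0+0+0+0+0 mod 2 = 0
  c[29] = d·G[:,29] = (00010000100011001111010001)·(00000000000000000000000010) mod 2 = 0+0+0+0+0+0+0+0+0+0+0+0+0+0+0+0+0+0+0+0+0+0+0+0+0+0 mod 2 = 0
  c[30] = d·G[:,30] = (00010000100011001111010001)·(00000000000000000000000001) mod 2 = 0+0+0+0+0+0+0+0+0+0+0+0+0+0+0+0+0+0+0+0+0+0+0+0+0+1 mod 2 = 1
Codeword = 1101001100001000011001111010001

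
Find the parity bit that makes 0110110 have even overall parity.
Sum of data bits: 0+1+1+0+1+1+0 = 4.
4 mod 2 = 0, so parity bit = 0.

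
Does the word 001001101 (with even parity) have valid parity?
Sum of all bits: 0+0+1+0+0+1+1+0+1 = 4; 4 mod 2 = 0. Result is 0 → valid parity.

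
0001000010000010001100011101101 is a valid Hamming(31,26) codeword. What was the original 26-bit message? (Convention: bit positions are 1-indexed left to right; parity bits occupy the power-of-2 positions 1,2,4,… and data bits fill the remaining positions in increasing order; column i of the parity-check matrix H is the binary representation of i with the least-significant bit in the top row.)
Parity bits occupy power-of-2 positions; data bits are at positions {3,5,6,7,9,10,11,12,13,14,15,17,18,19,20,21,22,23,24,25,26,27,28,29,30,31} (1-indexed).
Extract: c[3]=0 c[5]=0 c[6]=0 c[7]=0 c[9]=1 c[10]=0 c[11]=0 c[12]=0 c[13]=0 c[14]=0 c[15]=1 c[17]=0 c[18]=0 c[19]=1 c[20]=1 c[21]=0 c[22]=0 c[23]=0 c[24]=1 c[25]=1 c[26]=1 c[27]=0 c[28]=1 c[29]=1 c[30]=0 c[31]=1
Data = 00001000001001100011101101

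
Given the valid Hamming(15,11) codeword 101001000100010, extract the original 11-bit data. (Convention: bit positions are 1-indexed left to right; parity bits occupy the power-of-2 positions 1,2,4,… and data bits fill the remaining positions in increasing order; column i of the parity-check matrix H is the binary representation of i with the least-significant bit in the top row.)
Parity bits occupy power-of-2 positions; data bits are at positions {3,5,6,7,9,10,11,12,13,14,15} (1-indexed).
Extract: c[3]=1 c[5]=0 c[6]=1 c[7]=0 c[9]=0 c[10]=1 c[11]=0 c[12]=0 c[13]=0 c[14]=1 c[15]=0
Data = 10100100010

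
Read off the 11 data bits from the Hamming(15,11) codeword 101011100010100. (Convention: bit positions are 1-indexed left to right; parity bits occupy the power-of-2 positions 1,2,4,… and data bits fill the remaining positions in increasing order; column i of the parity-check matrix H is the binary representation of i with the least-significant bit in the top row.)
Parity bits occupy power-of-2 positions; data bits are at positions {3,5,6,7,9,10,11,12,13,14,15} (1-indexed).
Extract: c[3]=1 c[5]=1 c[6]=1 c[7]=1 c[9]=0 c[10]=0 c[11]=1 c[12]=0 c[13]=1 c[14]=0 c[15]=0
Data = 11110010100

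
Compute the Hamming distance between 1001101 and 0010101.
XOR = 1011000, count of 1s = 3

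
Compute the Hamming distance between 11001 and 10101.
XOR = 01100, count of 1s = 2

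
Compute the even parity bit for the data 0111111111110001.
Sum of data bits: 0+1+1+1+1+1+1+1+1+1+1+1+0+0+0+1 = 12.
12 mod 2 = 0, so parity bit = 0.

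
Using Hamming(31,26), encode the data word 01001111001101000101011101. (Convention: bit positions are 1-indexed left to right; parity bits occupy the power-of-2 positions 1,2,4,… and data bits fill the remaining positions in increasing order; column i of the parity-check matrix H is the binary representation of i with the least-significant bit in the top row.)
Codeword c = d · G (mod 2), d = 01001111001101000101011101:
  c[0] = d·G[:,0] = (01001111001101000101011101)·(11011010101101010101010101) mod 2 = 0+1+0+0+1+0+1+0+0+0+1+1+0+1+0+0+0+1+0+1+0+1+0+1+0+1 mod 2 = 1
  c[1] = d·G[:,1] = (01001111001101000101011101)·(10110110011011001100110011) mod 2 = 0+0+0+0+0+1+1+0+0+0+1+0+0+1+0+0+0+1+0+0+0+1+0+0+0+1 mod 2 = 1
  c[2] = d·G[:,2] = (01001111001101000101011101)·(10000000000000000000000000) mod 2 = 0+0+0+0+0+0+0+0+0+0+0+0+0+0+0+0+0+0+0+0+0+0+0+0+0+0 mod 2 = 0
  c[3] = d·G[:,3] = (01001111001101000101011101)·(01110001111000111100001111) mod 2 = 0+1+0+0+0+0+0+1+0+0+1+0+0+0+0+0+0+1+0+0+0+0+1+1+0+1 mod 2 = 1
  c[4] = d·G[:,4] = (01001111001101000101011101)·(01000000000000000000000000) mod 2 = 0+1+0+0+0+0+0+0+0+0+0+0+0+0+0+0+0+0+0+0+0+0+0+0+0+0 mod 2 = 1
  c[5] = d·G[:,5] = (01001111001101000101011101)·(00100000000000000000000000) mod 2 = 0+0+0+0+0+0+0+0+0+0+0+0+0+0+0+0+0+0+0+0+0+0+0+0+0+0 mod 2 = 0
  c[6] = d·G[:,6] = (01001111001101000101011101)·(00010000000000000000000000) mod 2 = 0+0+0+0+0+0+0+0+0+0+0+0+0+0+0+0+0+0+0+0+0+0+0+0+0+0 mod 2 = 0
  c[7] = d·G[:,7] = (01001111001101000101011101)·(00001111111000000011111111) mod 2 = 0+0+0+0+1+1+1+1+0+0+1+0+0+0+0+0+0+0+0+1+0+1+1+1+0+1 mod 2 = 0
  c[8] = d·G[:,8] = (01001111001101000101011101)·(00001000000000000000000000) mod 2 = 0+0+0+0+1+0+0+0+0+0+0+0+0+0+0+0+0+0+0+0+0+0+0+0+0+0 mod 2 = 1
  c[9] = d·G[:,9] = (01001111001101000101011101)·(00000100000000000000000000) mod 2 = 0+0+0+0+0+1+0+0+0+0+0+0+0+0+0+0+0+0+0+0+0+0+0+0+0+0 mod 2 = 1
  c[10] = d·G[:,10] = (01001111001101000101011101)·(00000010000000000000000000) mod 2 = 0+0+0+0+0+0+1+0+0+0+0+0+0+0+0+0+0+0+0+0+0+0+0+0+0+0 mod 2 = 1
  c[11] = d·G[:,11] = (01001111001101000101011101)·(00000001000000000000000000) mod 2 = 0+0+0+0+0+0+0+1+0+0+0+0+0+0+0+0+0+0+0+0+0+0+0+0+0+0 mod 2 = 1
  c[12] = d·G[:,12] = (01001111001101000101011101)·(00000000100000000000000000) mod 2 = 0+0+0+0+0+0+0+0+0+0+0+0+0+0+0+0+0+0+0+0+0+0+0+0+0+0 mod 2 = 0
  c[13] = d·G[:,13] = (01001111001101000101011101)·(00000000010000000000000000) mod 2 = 0+0+0+0+0+0+0+0+0+0+0+0+0+0+0+0+0+0+0+0+0+0+0+0+0+0 mod 2 = 0
  c[14] = d·G[:,14] = (01001111001101000101011101)·(00000000001000000000000000) mod 2 = 0+0+0+0+0+0+0+0+0+0+1+0+0+0+0+0+0+0+0+0+0+0+0+0+0+0 mod 2 = 1
  c[15] = d·G[:,15] = (01001111001101000101011101)·(00000000000111111111111111) mod 2 = 0+0+0+0+0+0+0+0+0+0+0+1+0+1+0+0+0+1+0+1+0+1+1+1+0+1 mod 2 = 0
  c[16] = d·G[:,16] = (01001111001101000101011101)·(00000000000100000000000000) mod 2 = 0+0+0+0+0+0+0+0+0+0+0+1+0+0+0+0+0+0+0+0+0+0+0+0+0+0 mod 2 = 1
  c[17] = d·G[:,17] = (01001111001101000101011101)·(00000000000010000000000000) mod 2 = 0+0+0+0+0+0+0+0+0+0+0+0+0+0+0+0+0+0+0+0+0+0+0+0+0+0 mod 2 = 0
  c[18] = d·G[:,18] = (01001111001101000101011101)·(00000000000001000000000000) mod 2 = 0+0+0+0+0+0+0+0+0+0+0+0+0+1+0+0+0+0+0+0+0+0+0+0+0+0 mod 2 = 1
  c[19] = d·G[:,19] = (01001111001101000101011101)·(00000000000000100000000000) mod 2 = 0+0+0+0+0+0+0+0+0+0+0+0+0+0+0+0+0+0+0+0+0+0+0+0+0+0 mod 2 = 0
  c[20] = d·G[:,20] = (01001111001101000101011101)·(00000000000000010000000000) mod 2 = 0+0+0+0+0+0+0+0+0+0+0+0+0+0+0+0+0+0+0+0+0+0+0+0+0+0 mod 2 = 0
  c[21] = d·G[:,21] = (01001111001101000101011101)·(00000000000000001000000000) mod 2 = 0+0+0+0+0+0+0+0+0+0+0+0+0+0+0+0+0+0+0+0+0+0+0+0+0+0 mod 2 = 0
  c[22] = d·G[:,22] = (01001111001101000101011101)·(00000000000000000100000000) mod 2 = 0+0+0+0+0+0+0+0+0+0+0+0+0+0+0+0+0+1+0+0+0+0+0+0+0+0 mod 2 = 1
  c[23] = d·G[:,23] = (01001111001101000101011101)·(00000000000000000010000000) mod 2 = 0+0+0+0+0+0+0+0+0+0+0+0+0+0+0+0+0+0+0+0+0+0+0+0+0+0 mod 2 = 0
  c[24] = d·G[:,24] = (01001111001101000101011101)·(00000000000000000001000000) mod 2 = 0+0+0+0+0+0+0+0+0+0+0+0+0+0+0+0+0+0+0+1+0+0+0+0+0+0 mod 2 = 1
  c[25] = d·G[:,25] = (01001111001101000101011101)·(00000000000000000000100000) mod 2 = 0+0+0+0+0+0+0+0+0+0+0+0+0+0+0+0+0+0+0+0+0+0+0+0+0+0 mod 2 = 0
  c[26] = d·G[:,26] = (01001111001101000101011101)·(00000000000000000000010000) mod 2 = 0+0+0+0+0+0+0+0+0+0+0+0+0+0+0+0+0+0+0+0+0+1+0+0+0+0 mod 2 = 1
  c[27] = d·G[:,27] = (01001111001101000101011101)·(00000000000000000000001000) mod 2 = 0+0+0+0+0+0+0+0+0+0+0+0+0+0+0+0+0+0+0+0+0+0+1+0+0+0 mod 2 = 1
  c[28] = d·G[:,28] = (01001111001101000101011101)·(00000000000000000000000100) mod 2 = 0+0+0+0+0+0+0+0+0+0+0+0+0+0+0+0+0+0+0+0+0+0+0+1+0+0 mod 2 = 1
  c[29] = d·G[:,29] = (01001111001101000101011101)·(00000000000000000000000010) mod 2 = 0+0+0+0+0+0+0+0+0+0+0+0+0+0+0+0+0+0+0+0+0+0+0+0+0+0 mod 2 = 0
  c[30] = d·G[:,30] = (01001111001101000101011101)·(00000000000000000000000001) mod 2 = 0+0+0+0+0+0+0+0+0+0+0+0+0+0+0+0+0+0+0+0+0+0+0+0+0+1 mod 2 = 1
Codeword = 1101100011110010101000101011101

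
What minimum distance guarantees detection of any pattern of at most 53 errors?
Detecting e errors requires d_min ≥ e + 1 = 53 + 1 = 54.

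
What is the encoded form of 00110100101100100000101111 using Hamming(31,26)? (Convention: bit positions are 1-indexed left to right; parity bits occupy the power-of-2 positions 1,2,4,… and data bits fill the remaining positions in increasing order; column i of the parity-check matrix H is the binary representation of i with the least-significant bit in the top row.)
Codeword c = d · G (mod 2), d = 00110100101100100000101111:
  c[0] = d·G[:,0] = (00110100101100100000101111)·(11011010101101010101010101) mod 2 = 0+0+0+1+0+0+0+0+1+0+1+1+0+0+0+0+0+0+0+0+0+0+0+1+0+1 mod 2 = 0
  c[1] = d·G[:,1] = (00110100101100100000101111)·(10110110011011001100110011) mod 2 = 0+0+1+1+0+1+0+0+0+0+1+0+0+0+0+0+0+0+0+0+1+0+0+0+1+1 mod 2 = 1
  c[2] = d·G[:,2] = (00110100101100100000101111)·(10000000000000000000000000) mod 2 = 0+0+0+0+0+0+0+0+0+0+0+0+0+0+0+0+0+0+0+0+0+0+0+0+0+0 mod 2 = 0
  c[3] = d·G[:,3] = (00110100101100100000101111)·(01110001111000111100001111) mod 2 = 0+0+1+1+0+0+0+0+1+0+1+0+0+0+1+0+0+0+0+0+0+0+1+1+1+1 mod 2 = 1
  c[4] = d·G[:,4] = (00110100101100100000101111)·(01000000000000000000000000) mod 2 = 0+0+0+0+0+0+0+0+0+0+0+0+0+0+0+0+0+0+0+0+0+0+0+0+0+0 mod 2 = 0
  c[5] = d·G[:,5] = (00110100101100100000101111)·(00100000000000000000000000) mod 2 = 0+0+1+0+0+0+0+0+0+0+0+0+0+0+0+0+0+0+0+0+0+0+0+0+0+0 mod 2 = 1
  c[6] = d·G[:,6] = (00110100101100100000101111)·(00010000000000000000000000) mod 2 = 0+0+0+1+0+0+0+0+0+0+0+0+0+0+0+0+0+0+0+0+0+0+0+0+0+0 mod 2 = 1
  c[7] = d·G[:,7] = (00110100101100100000101111)·(00001111111000000011111111) mod 2 = 0+0+0+0+0+1+0+0+1+0+1+0+0+0+0+0+0+0+0+0+1+0+1+1+1+1 mod 2 = 0
  c[8] = d·G[:,8] = (00110100101100100000101111)·(00001000000000000000000000) mod 2 = 0+0+0+0+0+0+0+0+0+0+0+0+0+0+0+0+0+0+0+0+0+0+0+0+0+0 mod 2 = 0
  c[9] = d·G[:,9] = (00110100101100100000101111)·(00000100000000000000000000) mod 2 = 0+0+0+0+0+1+0+0+0+0+0+0+0+0+0+0+0+0+0+0+0+0+0+0+0+0 mod 2 = 1
  c[10] = d·G[:,10] = (00110100101100100000101111)·(00000010000000000000000000) mod 2 = 0+0+0+0+0+0+0+0+0+0+0+0+0+0+0+0+0+0+0+0+0+0+0+0+0+0 mod 2 = 0
  c[11] = d·G[:,11] = (00110100101100100000101111)·(00000001000000000000000000) mod 2 = 0+0+0+0+0+0+0+0+0+0+0+0+0+0+0+0+0+0+0+0+0+0+0+0+0+0 mod 2 = 0
  c[12] = d·G[:,12] = (00110100101100100000101111)·(00000000100000000000000000) mod 2 = 0+0+0+0+0+0+0+0+1+0+0+0+0+0+0+0+0+0+0+0+0+0+0+0+0+0 mod 2 = 1
  c[13] = d·G[:,13] = (00110100101100100000101111)·(00000000010000000000000000) mod 2 = 0+0+0+0+0+0+0+0+0+0+0+0+0+0+0+0+0+0+0+0+0+0+0+0+0+0 mod 2 = 0
  c[14] = d·G[:,14] = (00110100101100100000101111)·(00000000001000000000000000) mod 2 = 0+0+0+0+0+0+0+0+0+0+1+0+0+0+0+0+0+0+0+0+0+0+0+0+0+0 mod 2 = 1
  c[15] = d·G[:,15] = (00110100101100100000101111)·(00000000000111111111111111) mod 2 = 0+0+0+0+0+0+0+0+0+0+0+1+0+0+1+0+0+0+0+0+1+0+1+1+1+1 mod 2 = 1
  c[16] = d·G[:,16] = (00110100101100100000101111)·(00000000000100000000000000) mod 2 = 0+0+0+0+0+0+0+0+0+0+0+1+0+0+0+0+0+0+0+0+0+0+0+0+0+0 mod 2 = 1
  c[17] = d·G[:,17] = (00110100101100100000101111)·(00000000000010000000000000) mod 2 = 0+0+0+0+0+0+0+0+0+0+0+0+0+0+0+0+0+0+0+0+0+0+0+0+0+0 mod 2 = 0
  c[18] = d·G[:,18] = (00110100101100100000101111)·(00000000000001000000000000) mod 2 = 0+0+0+0+0+0+0+0+0+0+0+0+0+0+0+0+0+0+0+0+0+0+0+0+0+0 mod 2 = 0
  c[19] = d·G[:,19] = (00110100101100100000101111)·(00000000000000100000000000) mod 2 = 0+0+0+0+0+0+0+0+0+0+0+0+0+0+1+0+0+0+0+0+0+0+0+0+0+0 mod 2 = 1
  c[20] = d·G[:,20] = (00110100101100100000101111)·(00000000000000010000000000) mod 2 = 0+0+0+0+0+0+0+0+0+0+0+0+0+0+0+0+0+0+0+0+0+0+0+0+0+0 mod 2 = 0
  c[21] = d·G[:,21] = (00110100101100100000101111)·(00000000000000001000000000) mod 2 = 0+0+0+0+0+0+0+0+0+0+0+0+0+0+0+0+0+0+0+0+0+0+0+0+0+0 mod 2 = 0
  c[22] = d·G[:,22] = (00110100101100100000101111)·(00000000000000000100000000) mod 2 = 0+0+0+0+0+0+0+0+0+0+0+0+0+0+0+0+0+0+0+0+0+0+0+0+0+0 mod 2 = 0
  c[23] = d·G[:,23] = (00110100101100100000101111)·(00000000000000000010000000) mod 2 = 0+0+0+0+0+0+0+0+0+0+0+0+0+0+0+0+0+0+0+0+0+0+0+0+0+0 mod 2 = 0
  c[24] = d·G[:,24] = (00110100101100100000101111)·(00000000000000000001000000) mod 2 = 0+0+0+0+0+0+0+0+0+0+0+0+0+0+0+0+0+0+0+0+0+0+0+0+0+0 mod 2 = 0
  c[25] = d·G[:,25] = (00110100101100100000101111)·(00000000000000000000100000) mod 2 = 0+0+0+0+0+0+0+0+0+0+0+0+0+0+0+0+0+0+0+0+1+0+0+0+0+0 mod 2 = 1
  c[26] = d·G[:,26] = (00110100101100100000101111)·(00000000000000000000010000) mod 2 = 0+0+0+0+0+0+0+0+0+0+0+0+0+0+0+0+0+0+0+0+0+0+0+0+0+0 mod 2 = 0
  c[27] = d·G[:,27] = (00110100101100100000101111)·(00000000000000000000001000) mod 2 = 0+0+0+0+0+0+0+0+0+0+0+0+0+0+0+0+0+0+0+0+0+0+1+0+0+0 mod 2 = 1
  c[28] = d·G[:,28] = (00110100101100100000101111)·(00000000000000000000000100) mod 2 = 0+0+0+0+0+0+0+0+0+0+0+0+0+0+0+0+0+0+0+0+0+0+0+1+0+0 mod 2 = 1
  c[29] = d·G[:,29] = (00110100101100100000101111)·(00000000000000000000000010) mod 2 = 0+0+0+0+0+0+0+0+0+0+0+0+0+0+0+0+0+0+0+0+0+0+0+0+1+0 mod 2 = 1
  c[30] = d·G[:,30] = (00110100101100100000101111)·(00000000000000000000000001) mod 2 = 0+0+0+0+0+0+0+0+0+0+0+0+0+0+0+0+0+0+0+0+0+0+0+0+0+1 mod 2 = 1
Codeword = 0101011001001011100100000101111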